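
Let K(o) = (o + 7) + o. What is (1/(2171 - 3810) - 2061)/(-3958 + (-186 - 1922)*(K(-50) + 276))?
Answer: 1688990/319377179 ≈ 0.0052884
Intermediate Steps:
K(o) = 7 + 2*o (K(o) = (7 + o) + o = 7 + 2*o)
(1/(2171 - 3810) - 2061)/(-3958 + (-186 - 1922)*(K(-50) + 276)) = (1/(2171 - 3810) - 2061)/(-3958 + (-186 - 1922)*((7 + 2*(-50)) + 276)) = (1/(-1639) - 2061)/(-3958 - 2108*((7 - 100) + 276)) = (-1/1639 - 2061)/(-3958 - 2108*(-93 + 276)) = -3377980/(1639*(-3958 - 2108*183)) = -3377980/(1639*(-3958 - 385764)) = -3377980/1639/(-389722) = -3377980/1639*(-1/389722) = 1688990/319377179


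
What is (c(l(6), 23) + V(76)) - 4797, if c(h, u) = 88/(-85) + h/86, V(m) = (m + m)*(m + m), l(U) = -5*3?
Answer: 133815327/7310 ≈ 18306.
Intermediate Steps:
l(U) = -15
V(m) = 4*m**2 (V(m) = (2*m)*(2*m) = 4*m**2)
c(h, u) = -88/85 + h/86 (c(h, u) = 88*(-1/85) + h*(1/86) = -88/85 + h/86)
(c(l(6), 23) + V(76)) - 4797 = ((-88/85 + (1/86)*(-15)) + 4*76**2) - 4797 = ((-88/85 - 15/86) + 4*5776) - 4797 = (-8843/7310 + 23104) - 4797 = 168881397/7310 - 4797 = 133815327/7310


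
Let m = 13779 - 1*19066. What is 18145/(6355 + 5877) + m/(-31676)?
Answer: 159857901/96865208 ≈ 1.6503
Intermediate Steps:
m = -5287 (m = 13779 - 19066 = -5287)
18145/(6355 + 5877) + m/(-31676) = 18145/(6355 + 5877) - 5287/(-31676) = 18145/12232 - 5287*(-1/31676) = 18145*(1/12232) + 5287/31676 = 18145/12232 + 5287/31676 = 159857901/96865208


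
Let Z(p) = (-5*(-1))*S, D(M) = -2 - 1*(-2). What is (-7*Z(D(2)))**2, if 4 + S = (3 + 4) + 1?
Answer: 19600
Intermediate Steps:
S = 4 (S = -4 + ((3 + 4) + 1) = -4 + (7 + 1) = -4 + 8 = 4)
D(M) = 0 (D(M) = -2 + 2 = 0)
Z(p) = 20 (Z(p) = -5*(-1)*4 = 5*4 = 20)
(-7*Z(D(2)))**2 = (-7*20)**2 = (-140)**2 = 19600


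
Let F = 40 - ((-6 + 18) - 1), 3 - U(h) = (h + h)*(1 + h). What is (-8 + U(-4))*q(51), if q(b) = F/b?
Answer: -841/51 ≈ -16.490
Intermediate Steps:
U(h) = 3 - 2*h*(1 + h) (U(h) = 3 - (h + h)*(1 + h) = 3 - 2*h*(1 + h))
F = 29 (F = 40 - (12 - 1) = 40 - 1*11 = 40 - 11 = 29)
q(b) = 29/b
(-8 + U(-4))*q(51) = (-8 + (3 - 2*(-4) - 2*(-4)²))*(29/51) = (-8 + (3 + 8 - 2*16))*(29*(1/51)) = (-8 + (3 + 8 - 32))*(29/51) = (-8 - 21)*(29/51) = -29*29/51 = -841/51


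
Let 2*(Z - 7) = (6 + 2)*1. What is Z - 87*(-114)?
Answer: 9929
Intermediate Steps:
Z = 11 (Z = 7 + ((6 + 2)*1)/2 = 7 + (8*1)/2 = 7 + (½)*8 = 7 + 4 = 11)
Z - 87*(-114) = 11 - 87*(-114) = 11 + 9918 = 9929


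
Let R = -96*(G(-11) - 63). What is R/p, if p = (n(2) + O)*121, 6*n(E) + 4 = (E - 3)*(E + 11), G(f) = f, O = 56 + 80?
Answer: 42624/96679 ≈ 0.44088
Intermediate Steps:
O = 136
n(E) = -⅔ + (-3 + E)*(11 + E)/6 (n(E) = -⅔ + ((E - 3)*(E + 11))/6 = -⅔ + ((-3 + E)*(11 + E))/6 = -⅔ + (-3 + E)*(11 + E)/6)
R = 7104 (R = -96*(-11 - 63) = -96*(-74) = 7104)
p = 96679/6 (p = ((-37/6 + (⅙)*2² + (4/3)*2) + 136)*121 = ((-37/6 + (⅙)*4 + 8/3) + 136)*121 = ((-37/6 + ⅔ + 8/3) + 136)*121 = (-17/6 + 136)*121 = (799/6)*121 = 96679/6 ≈ 16113.)
R/p = 7104/(96679/6) = 7104*(6/96679) = 42624/96679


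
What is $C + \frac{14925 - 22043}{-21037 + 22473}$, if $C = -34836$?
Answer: $- \frac{25015807}{718} \approx -34841.0$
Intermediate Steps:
$C + \frac{14925 - 22043}{-21037 + 22473} = -34836 + \frac{14925 - 22043}{-21037 + 22473} = -34836 - \frac{7118}{1436} = -34836 - \frac{3559}{718} = - \frac{25015807}{718}$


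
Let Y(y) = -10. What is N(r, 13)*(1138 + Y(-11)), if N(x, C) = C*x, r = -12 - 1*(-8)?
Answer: -58656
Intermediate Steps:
r = -4 (r = -12 + 8 = -4)
N(r, 13)*(1138 + Y(-11)) = (13*(-4))*(1138 - 10) = -52*1128 = -58656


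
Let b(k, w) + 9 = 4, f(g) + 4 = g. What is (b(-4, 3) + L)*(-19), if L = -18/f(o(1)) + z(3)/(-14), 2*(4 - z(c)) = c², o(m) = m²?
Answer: -551/28 ≈ -19.679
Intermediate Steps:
z(c) = 4 - c²/2
f(g) = -4 + g
b(k, w) = -5 (b(k, w) = -9 + 4 = -5)
L = 169/28 (L = -18/(-4 + 1²) + (4 - ½*3²)/(-14) = -18/(-4 + 1) + (4 - ½*9)*(-1/14) = -18/(-3) + (4 - 9/2)*(-1/14) = -18*(-⅓) - ½*(-1/14) = 6 + 1/28 = 169/28 ≈ 6.0357)
(b(-4, 3) + L)*(-19) = (-5 + 169/28)*(-19) = (29/28)*(-19) = -551/28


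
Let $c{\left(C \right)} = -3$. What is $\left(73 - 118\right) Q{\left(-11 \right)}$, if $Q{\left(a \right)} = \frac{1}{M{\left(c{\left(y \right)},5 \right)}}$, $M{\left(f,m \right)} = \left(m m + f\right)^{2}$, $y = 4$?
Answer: $- \frac{45}{484} \approx -0.092975$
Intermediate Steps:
$M{\left(f,m \right)} = \left(f + m^{2}\right)^{2}$ ($M{\left(f,m \right)} = \left(m^{2} + f\right)^{2} = \left(f + m^{2}\right)^{2}$)
$Q{\left(a \right)} = \frac{1}{484}$ ($Q{\left(a \right)} = \frac{1}{\left(-3 + 5^{2}\right)^{2}} = \frac{1}{\left(-3 + 25\right)^{2}} = \frac{1}{22^{2}} = \frac{1}{484}$)
$\left(73 - 118\right) Q{\left(-11 \right)} = \left(73 - 118\right) \frac{1}{484} = \left(-45\right) \frac{1}{484} = - \frac{45}{484}$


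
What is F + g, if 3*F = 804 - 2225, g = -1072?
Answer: -4637/3 ≈ -1545.7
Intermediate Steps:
F = -1421/3 (F = (804 - 2225)/3 = (1/3)*(-1421) = -1421/3 ≈ -473.67)
F + g = -1421/3 - 1072 = -4637/3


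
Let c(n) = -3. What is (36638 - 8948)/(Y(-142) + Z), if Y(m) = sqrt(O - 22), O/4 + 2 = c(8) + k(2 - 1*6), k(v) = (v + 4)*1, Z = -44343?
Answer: -409285890/655433897 - 9230*I*sqrt(42)/655433897 ≈ -0.62445 - 9.1264e-5*I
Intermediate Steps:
k(v) = 4 + v (k(v) = (4 + v)*1 = 4 + v)
O = -20 (O = -8 + 4*(-3 + (4 + (2 - 1*6))) = -8 + 4*(-3 + (4 + (2 - 6))) = -8 + 4*(-3 + (4 - 4)) = -8 + 4*(-3 + 0) = -8 + 4*(-3) = -8 - 12 = -20)
Y(m) = I*sqrt(42) (Y(m) = sqrt(-20 - 22) = sqrt(-42) = I*sqrt(42))
(36638 - 8948)/(Y(-142) + Z) = (36638 - 8948)/(I*sqrt(42) - 44343) = 27690/(-44343 + I*sqrt(42))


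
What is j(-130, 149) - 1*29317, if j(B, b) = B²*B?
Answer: -2226317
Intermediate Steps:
j(B, b) = B³
j(-130, 149) - 1*29317 = (-130)³ - 1*29317 = -2197000 - 29317 = -2226317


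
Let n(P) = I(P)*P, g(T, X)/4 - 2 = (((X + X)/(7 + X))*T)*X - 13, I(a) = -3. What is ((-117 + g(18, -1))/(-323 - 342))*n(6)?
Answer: -2466/665 ≈ -3.7083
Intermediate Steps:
g(T, X) = -44 + 8*T*X**2/(7 + X) (g(T, X) = 8 + 4*((((X + X)/(7 + X))*T)*X - 13) = 8 + 4*((((2*X)/(7 + X))*T)*X - 13) = 8 + 4*(((2*X/(7 + X))*T)*X - 13) = 8 + 4*((2*T*X/(7 + X))*X - 13) = 8 + 4*(2*T*X**2/(7 + X) - 13) = 8 + 4*(-13 + 2*T*X**2/(7 + X)) = 8 + (-52 + 8*T*X**2/(7 + X)) = -44 + 8*T*X**2/(7 + X))
n(P) = -3*P
((-117 + g(18, -1))/(-323 - 342))*n(6) = ((-117 + 4*(-77 - 11*(-1) + 2*18*(-1)**2)/(7 - 1))/(-323 - 342))*(-3*6) = ((-117 + 4*(-77 + 11 + 2*18*1)/6)/(-665))*(-18) = ((-117 + 4*(1/6)*(-77 + 11 + 36))*(-1/665))*(-18) = ((-117 + 4*(1/6)*(-30))*(-1/665))*(-18) = ((-117 - 20)*(-1/665))*(-18) = -137*(-1/665)*(-18) = (137/665)*(-18) = -2466/665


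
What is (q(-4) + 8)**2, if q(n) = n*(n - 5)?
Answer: 1936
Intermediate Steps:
q(n) = n*(-5 + n)
(q(-4) + 8)**2 = (-4*(-5 - 4) + 8)**2 = (-4*(-9) + 8)**2 = (36 + 8)**2 = 44**2 = 1936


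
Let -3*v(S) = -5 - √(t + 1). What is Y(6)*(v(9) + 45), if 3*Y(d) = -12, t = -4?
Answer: -560/3 - 4*I*√3/3 ≈ -186.67 - 2.3094*I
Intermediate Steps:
Y(d) = -4 (Y(d) = (⅓)*(-12) = -4)
v(S) = 5/3 + I*√3/3 (v(S) = -(-5 - √(-4 + 1))/3 = -(-5 - √(-3))/3 = -(-5 - I*√3)/3 = 5/3 + I*√3/3)
Y(6)*(v(9) + 45) = -4*((5/3 + I*√3/3) + 45) = -4*(140/3 + I*√3/3) = -560/3 - 4*I*√3/3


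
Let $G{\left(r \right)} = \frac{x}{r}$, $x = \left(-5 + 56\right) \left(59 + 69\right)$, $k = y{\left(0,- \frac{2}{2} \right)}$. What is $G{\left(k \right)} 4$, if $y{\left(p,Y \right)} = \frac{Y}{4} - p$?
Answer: $-104448$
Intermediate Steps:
$y{\left(p,Y \right)} = - p + \frac{Y}{4}$ ($y{\left(p,Y \right)} = Y \frac{1}{4} - p = \frac{Y}{4} - p = - p + \frac{Y}{4}$)
$k = - \frac{1}{4}$ ($k = \left(-1\right) 0 + \frac{\left(-2\right) \frac{1}{2}}{4} = 0 + \frac{\left(-2\right) \frac{1}{2}}{4} = 0 + \frac{1}{4} \left(-1\right) = 0 - \frac{1}{4} = - \frac{1}{4} \approx -0.25$)
$x = 6528$ ($x = 51 \cdot 128 = 6528$)
$G{\left(r \right)} = \frac{6528}{r}$
$G{\left(k \right)} 4 = \frac{6528}{- \frac{1}{4}} \cdot 4 = 6528 \left(-4\right) 4 = \left(-26112\right) 4 = -104448$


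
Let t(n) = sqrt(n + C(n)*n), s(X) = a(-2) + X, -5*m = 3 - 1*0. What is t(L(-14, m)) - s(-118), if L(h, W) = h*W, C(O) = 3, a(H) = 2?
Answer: 116 + 2*sqrt(210)/5 ≈ 121.80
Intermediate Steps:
m = -3/5 (m = -(3 - 1*0)/5 = -(3 + 0)/5 = -1/5*3 = -3/5 ≈ -0.60000)
L(h, W) = W*h
s(X) = 2 + X
t(n) = 2*sqrt(n) (t(n) = sqrt(n + 3*n) = sqrt(4*n) = 2*sqrt(n))
t(L(-14, m)) - s(-118) = 2*sqrt(-3/5*(-14)) - (2 - 118) = 2*sqrt(42/5) - 1*(-116) = 2*(sqrt(210)/5) + 116 = 2*sqrt(210)/5 + 116 = 116 + 2*sqrt(210)/5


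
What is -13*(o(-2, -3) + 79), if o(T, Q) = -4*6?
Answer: -715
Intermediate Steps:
o(T, Q) = -24
-13*(o(-2, -3) + 79) = -13*(-24 + 79) = -13*55 = -715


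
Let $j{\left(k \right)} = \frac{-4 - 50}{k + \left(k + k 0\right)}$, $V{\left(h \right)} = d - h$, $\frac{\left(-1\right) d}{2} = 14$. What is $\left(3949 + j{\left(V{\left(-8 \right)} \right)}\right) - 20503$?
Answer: $- \frac{331053}{20} \approx -16553.0$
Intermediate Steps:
$d = -28$ ($d = \left(-2\right) 14 = -28$)
$V{\left(h \right)} = -28 - h$
$j{\left(k \right)} = - \frac{27}{k}$ ($j{\left(k \right)} = - \frac{54}{k + \left(k + 0\right)} = - \frac{54}{k + k} = - \frac{54}{2 k} = - 54 \frac{1}{2 k} = - \frac{27}{k}$)
$\left(3949 + j{\left(V{\left(-8 \right)} \right)}\right) - 20503 = \left(3949 - \frac{27}{-28 - -8}\right) - 20503 = \left(3949 - \frac{27}{-28 + 8}\right) - 20503 = \left(3949 - \frac{27}{-20}\right) - 20503 = \left(3949 - - \frac{27}{20}\right) - 20503 = \left(3949 + \frac{27}{20}\right) - 20503 = \frac{79007}{20} - 20503 = - \frac{331053}{20}$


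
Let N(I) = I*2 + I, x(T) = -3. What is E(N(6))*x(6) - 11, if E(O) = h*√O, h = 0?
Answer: -11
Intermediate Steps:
N(I) = 3*I (N(I) = 2*I + I = 3*I)
E(O) = 0 (E(O) = 0*√O = 0)
E(N(6))*x(6) - 11 = 0*(-3) - 11 = 0 - 11 = -11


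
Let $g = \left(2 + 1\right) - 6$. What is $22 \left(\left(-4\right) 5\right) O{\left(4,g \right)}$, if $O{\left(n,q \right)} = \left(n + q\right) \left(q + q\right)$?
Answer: $2640$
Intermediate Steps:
$g = -3$ ($g = 3 - 6 = -3$)
$O{\left(n,q \right)} = 2 q \left(n + q\right)$ ($O{\left(n,q \right)} = \left(n + q\right) 2 q = 2 q \left(n + q\right)$)
$22 \left(\left(-4\right) 5\right) O{\left(4,g \right)} = 22 \left(\left(-4\right) 5\right) 2 \left(-3\right) \left(4 - 3\right) = 22 \left(-20\right) 2 \left(-3\right) 1 = \left(-440\right) \left(-6\right) = 2640$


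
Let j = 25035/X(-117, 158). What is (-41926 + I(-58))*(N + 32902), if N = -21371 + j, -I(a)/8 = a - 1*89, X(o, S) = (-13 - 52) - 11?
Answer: -17345665375/38 ≈ -4.5646e+8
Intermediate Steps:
X(o, S) = -76 (X(o, S) = -65 - 11 = -76)
I(a) = 712 - 8*a (I(a) = -8*(a - 1*89) = -8*(a - 89) = -8*(-89 + a) = 712 - 8*a)
j = -25035/76 (j = 25035/(-76) = 25035*(-1/76) = -25035/76 ≈ -329.41)
N = -1649231/76 (N = -21371 - 25035/76 = -1649231/76 ≈ -21700.)
(-41926 + I(-58))*(N + 32902) = (-41926 + (712 - 8*(-58)))*(-1649231/76 + 32902) = (-41926 + (712 + 464))*(851321/76) = (-41926 + 1176)*(851321/76) = -40750*851321/76 = -17345665375/38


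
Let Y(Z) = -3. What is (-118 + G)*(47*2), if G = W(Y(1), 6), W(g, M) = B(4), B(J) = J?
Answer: -10716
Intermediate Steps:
W(g, M) = 4
G = 4
(-118 + G)*(47*2) = (-118 + 4)*(47*2) = -114*94 = -10716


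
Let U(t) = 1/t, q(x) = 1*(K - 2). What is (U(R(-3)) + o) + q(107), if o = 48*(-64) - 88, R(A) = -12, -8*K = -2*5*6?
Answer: -37855/12 ≈ -3154.6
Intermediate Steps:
K = 15/2 (K = -(-2*5)*6/8 = -(-5)*6/4 = -1/8*(-60) = 15/2 ≈ 7.5000)
q(x) = 11/2 (q(x) = 1*(15/2 - 2) = 1*(11/2) = 11/2)
o = -3160 (o = -3072 - 88 = -3160)
(U(R(-3)) + o) + q(107) = (1/(-12) - 3160) + 11/2 = (-1/12 - 3160) + 11/2 = -37921/12 + 11/2 = -37855/12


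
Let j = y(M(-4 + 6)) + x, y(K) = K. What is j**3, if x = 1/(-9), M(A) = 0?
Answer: -1/729 ≈ -0.0013717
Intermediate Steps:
x = -1/9 ≈ -0.11111
j = -1/9 (j = 0 - 1/9 = -1/9 ≈ -0.11111)
j**3 = (-1/9)**3 = -1/729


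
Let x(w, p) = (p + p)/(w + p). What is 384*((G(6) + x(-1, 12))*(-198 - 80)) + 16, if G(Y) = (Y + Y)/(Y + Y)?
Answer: -3736144/11 ≈ -3.3965e+5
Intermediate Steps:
x(w, p) = 2*p/(p + w) (x(w, p) = (2*p)/(p + w) = 2*p/(p + w))
G(Y) = 1 (G(Y) = (2*Y)/((2*Y)) = (2*Y)*(1/(2*Y)) = 1)
384*((G(6) + x(-1, 12))*(-198 - 80)) + 16 = 384*((1 + 2*12/(12 - 1))*(-198 - 80)) + 16 = 384*((1 + 2*12/11)*(-278)) + 16 = 384*((1 + 2*12*(1/11))*(-278)) + 16 = 384*((1 + 24/11)*(-278)) + 16 = 384*((35/11)*(-278)) + 16 = 384*(-9730/11) + 16 = -3736320/11 + 16 = -3736144/11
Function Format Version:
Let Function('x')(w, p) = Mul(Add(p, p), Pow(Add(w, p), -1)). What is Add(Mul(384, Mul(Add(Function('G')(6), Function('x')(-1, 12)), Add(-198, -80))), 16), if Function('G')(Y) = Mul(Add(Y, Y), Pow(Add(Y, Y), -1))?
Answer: Rational(-3736144, 11) ≈ -3.3965e+5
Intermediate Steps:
Function('x')(w, p) = Mul(2, p, Pow(Add(p, w), -1)) (Function('x')(w, p) = Mul(Mul(2, p), Pow(Add(p, w), -1)) = Mul(2, p, Pow(Add(p, w), -1)))
Function('G')(Y) = 1 (Function('G')(Y) = Mul(Mul(2, Y), Pow(Mul(2, Y), -1)) = Mul(Mul(2, Y), Mul(Rational(1, 2), Pow(Y, -1))) = 1)
Add(Mul(384, Mul(Add(Function('G')(6), Function('x')(-1, 12)), Add(-198, -80))), 16) = Add(Mul(384, Mul(Add(1, Mul(2, 12, Pow(Add(12, -1), -1))), Add(-198, -80))), 16) = Add(Mul(384, Mul(Add(1, Mul(2, 12, Pow(11, -1))), -278)), 16) = Add(Mul(384, Mul(Add(1, Mul(2, 12, Rational(1, 11))), -278)), 16) = Add(Mul(384, Mul(Add(1, Rational(24, 11)), -278)), 16) = Add(Mul(384, Mul(Rational(35, 11), -278)), 16) = Add(Mul(384, Rational(-9730, 11)), 16) = Add(Rational(-3736320, 11), 16) = Rational(-3736144, 11)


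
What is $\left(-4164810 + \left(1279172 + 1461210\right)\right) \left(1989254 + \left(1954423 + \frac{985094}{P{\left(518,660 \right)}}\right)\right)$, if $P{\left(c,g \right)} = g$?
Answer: $- \frac{84294149932618}{15} \approx -5.6196 \cdot 10^{12}$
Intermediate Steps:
$\left(-4164810 + \left(1279172 + 1461210\right)\right) \left(1989254 + \left(1954423 + \frac{985094}{P{\left(518,660 \right)}}\right)\right) = \left(-4164810 + \left(1279172 + 1461210\right)\right) \left(1989254 + \left(1954423 + \frac{985094}{660}\right)\right) = \left(-4164810 + 2740382\right) \left(1989254 + \left(1954423 + 985094 \cdot \frac{1}{660}\right)\right) = - 1424428 \left(1989254 + \left(1954423 + \frac{44777}{30}\right)\right) = - 1424428 \left(1989254 + \frac{58677467}{30}\right) = \left(-1424428\right) \frac{118355087}{30} = - \frac{84294149932618}{15}$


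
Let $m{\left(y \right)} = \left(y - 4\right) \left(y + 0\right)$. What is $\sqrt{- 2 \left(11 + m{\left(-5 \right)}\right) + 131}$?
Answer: $\sqrt{19} \approx 4.3589$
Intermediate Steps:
$m{\left(y \right)} = y \left(-4 + y\right)$ ($m{\left(y \right)} = \left(-4 + y\right) y = y \left(-4 + y\right)$)
$\sqrt{- 2 \left(11 + m{\left(-5 \right)}\right) + 131} = \sqrt{- 2 \left(11 - 5 \left(-4 - 5\right)\right) + 131} = \sqrt{- 2 \left(11 - -45\right) + 131} = \sqrt{- 2 \left(11 + 45\right) + 131} = \sqrt{\left(-2\right) 56 + 131} = \sqrt{-112 + 131} = \sqrt{19}$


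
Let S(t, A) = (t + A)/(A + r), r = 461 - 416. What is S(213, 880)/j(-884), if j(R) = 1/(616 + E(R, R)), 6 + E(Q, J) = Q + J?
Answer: -1265694/925 ≈ -1368.3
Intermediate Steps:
E(Q, J) = -6 + J + Q (E(Q, J) = -6 + (Q + J) = -6 + (J + Q) = -6 + J + Q)
j(R) = 1/(610 + 2*R) (j(R) = 1/(616 + (-6 + R + R)) = 1/(616 + (-6 + 2*R)) = 1/(610 + 2*R))
r = 45
S(t, A) = (A + t)/(45 + A) (S(t, A) = (t + A)/(A + 45) = (A + t)/(45 + A))
S(213, 880)/j(-884) = ((880 + 213)/(45 + 880))/((1/(2*(305 - 884)))) = (1093/925)/(((½)/(-579))) = ((1/925)*1093)/(((½)*(-1/579))) = 1093/(925*(-1/1158)) = (1093/925)*(-1158) = -1265694/925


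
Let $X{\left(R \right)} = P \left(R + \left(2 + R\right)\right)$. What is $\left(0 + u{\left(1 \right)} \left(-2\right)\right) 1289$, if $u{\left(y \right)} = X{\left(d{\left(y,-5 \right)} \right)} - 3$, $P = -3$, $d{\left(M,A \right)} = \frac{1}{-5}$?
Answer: $\frac{100542}{5} \approx 20108.0$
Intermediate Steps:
$d{\left(M,A \right)} = - \frac{1}{5}$
$X{\left(R \right)} = -6 - 6 R$ ($X{\left(R \right)} = - 3 \left(R + \left(2 + R\right)\right) = - 3 \left(2 + 2 R\right) = -6 - 6 R$)
$u{\left(y \right)} = - \frac{39}{5}$ ($u{\left(y \right)} = \left(-6 - - \frac{6}{5}\right) - 3 = \left(-6 + \frac{6}{5}\right) - 3 = - \frac{24}{5} - 3 = - \frac{39}{5}$)
$\left(0 + u{\left(1 \right)} \left(-2\right)\right) 1289 = \left(0 - - \frac{78}{5}\right) 1289 = \left(0 + \frac{78}{5}\right) 1289 = \frac{78}{5} \cdot 1289 = \frac{100542}{5}$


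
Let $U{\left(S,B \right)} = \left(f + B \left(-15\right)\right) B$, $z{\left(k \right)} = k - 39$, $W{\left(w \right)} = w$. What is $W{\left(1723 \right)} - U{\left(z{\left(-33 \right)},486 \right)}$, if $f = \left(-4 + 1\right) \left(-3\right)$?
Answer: $3540289$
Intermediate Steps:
$f = 9$ ($f = \left(-3\right) \left(-3\right) = 9$)
$z{\left(k \right)} = -39 + k$ ($z{\left(k \right)} = k - 39 = -39 + k$)
$U{\left(S,B \right)} = B \left(9 - 15 B\right)$ ($U{\left(S,B \right)} = \left(9 + B \left(-15\right)\right) B = \left(9 - 15 B\right) B = B \left(9 - 15 B\right)$)
$W{\left(1723 \right)} - U{\left(z{\left(-33 \right)},486 \right)} = 1723 - 3 \cdot 486 \left(3 - 2430\right) = 1723 - 3 \cdot 486 \left(-2427\right) = 1723 - -3538566 = 1723 + 3538566 = 3540289$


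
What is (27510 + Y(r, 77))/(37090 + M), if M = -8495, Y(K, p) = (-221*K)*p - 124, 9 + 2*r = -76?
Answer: 1501217/57190 ≈ 26.250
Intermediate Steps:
r = -85/2 (r = -9/2 + (½)*(-76) = -9/2 - 38 = -85/2 ≈ -42.500)
Y(K, p) = -124 - 221*K*p (Y(K, p) = -221*K*p - 124 = -124 - 221*K*p)
(27510 + Y(r, 77))/(37090 + M) = (27510 + (-124 - 221*(-85/2)*77))/(37090 - 8495) = (27510 + (-124 + 1446445/2))/28595 = (27510 + 1446197/2)*(1/28595) = (1501217/2)*(1/28595) = 1501217/57190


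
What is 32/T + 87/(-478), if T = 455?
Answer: -24289/217490 ≈ -0.11168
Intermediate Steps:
32/T + 87/(-478) = 32/455 + 87/(-478) = 32*(1/455) + 87*(-1/478) = 32/455 - 87/478 = -24289/217490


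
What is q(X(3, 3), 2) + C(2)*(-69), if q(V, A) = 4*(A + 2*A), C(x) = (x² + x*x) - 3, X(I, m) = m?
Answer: -321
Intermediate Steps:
C(x) = -3 + 2*x² (C(x) = (x² + x²) - 3 = 2*x² - 3 = -3 + 2*x²)
q(V, A) = 12*A (q(V, A) = 4*(3*A) = 12*A)
q(X(3, 3), 2) + C(2)*(-69) = 12*2 + (-3 + 2*2²)*(-69) = 24 + (-3 + 2*4)*(-69) = 24 + (-3 + 8)*(-69) = 24 + 5*(-69) = 24 - 345 = -321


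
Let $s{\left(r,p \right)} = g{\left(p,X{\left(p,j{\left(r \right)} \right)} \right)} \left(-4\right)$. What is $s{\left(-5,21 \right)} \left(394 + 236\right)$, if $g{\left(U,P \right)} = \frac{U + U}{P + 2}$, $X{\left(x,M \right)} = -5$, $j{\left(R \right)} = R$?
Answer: $35280$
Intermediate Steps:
$g{\left(U,P \right)} = \frac{2 U}{2 + P}$
$s{\left(r,p \right)} = \frac{8 p}{3}$ ($s{\left(r,p \right)} = \frac{2 p}{2 - 5} \left(-4\right) = \frac{2 p}{-3} \left(-4\right) = 2 p \left(- \frac{1}{3}\right) \left(-4\right) = - \frac{2 p}{3} \left(-4\right) = \frac{8 p}{3}$)
$s{\left(-5,21 \right)} \left(394 + 236\right) = \frac{8}{3} \cdot 21 \left(394 + 236\right) = 56 \cdot 630 = 35280$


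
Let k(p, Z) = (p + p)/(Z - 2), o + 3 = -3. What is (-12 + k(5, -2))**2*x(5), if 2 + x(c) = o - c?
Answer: -10933/4 ≈ -2733.3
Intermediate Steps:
o = -6 (o = -3 - 3 = -6)
k(p, Z) = 2*p/(-2 + Z) (k(p, Z) = (2*p)/(-2 + Z) = 2*p/(-2 + Z))
x(c) = -8 - c (x(c) = -2 + (-6 - c) = -8 - c)
(-12 + k(5, -2))**2*x(5) = (-12 + 2*5/(-2 - 2))**2*(-8 - 1*5) = (-12 + 2*5/(-4))**2*(-8 - 5) = (-12 + 2*5*(-1/4))**2*(-13) = (-12 - 5/2)**2*(-13) = (-29/2)**2*(-13) = (841/4)*(-13) = -10933/4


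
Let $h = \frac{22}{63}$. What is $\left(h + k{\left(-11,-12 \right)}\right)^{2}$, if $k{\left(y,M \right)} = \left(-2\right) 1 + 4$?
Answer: $\frac{21904}{3969} \approx 5.5188$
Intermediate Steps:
$k{\left(y,M \right)} = 2$ ($k{\left(y,M \right)} = -2 + 4 = 2$)
$h = \frac{22}{63}$ ($h = 22 \cdot \frac{1}{63} = \frac{22}{63} \approx 0.34921$)
$\left(h + k{\left(-11,-12 \right)}\right)^{2} = \left(\frac{22}{63} + 2\right)^{2} = \left(\frac{148}{63}\right)^{2} = \frac{21904}{3969}$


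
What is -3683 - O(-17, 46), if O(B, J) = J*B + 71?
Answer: -2972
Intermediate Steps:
O(B, J) = 71 + B*J (O(B, J) = B*J + 71 = 71 + B*J)
-3683 - O(-17, 46) = -3683 - (71 - 17*46) = -3683 - (71 - 782) = -3683 - 1*(-711) = -3683 + 711 = -2972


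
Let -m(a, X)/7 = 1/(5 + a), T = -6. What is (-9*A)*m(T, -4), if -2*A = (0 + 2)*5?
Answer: 315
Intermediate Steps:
m(a, X) = -7/(5 + a)
A = -5 (A = -(0 + 2)*5/2 = -5 ≈ -5.0000)
(-9*A)*m(T, -4) = (-9*(-5))*(-7/(5 - 6)) = 45*(-7/(-1)) = 45*(-7*(-1)) = 45*7 = 315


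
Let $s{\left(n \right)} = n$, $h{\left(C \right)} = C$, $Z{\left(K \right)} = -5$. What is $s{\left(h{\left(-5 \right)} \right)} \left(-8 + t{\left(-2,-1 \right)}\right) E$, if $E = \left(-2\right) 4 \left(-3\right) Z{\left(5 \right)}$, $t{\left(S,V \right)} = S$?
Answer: $-6000$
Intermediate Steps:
$E = -120$ ($E = \left(-2\right) 4 \left(-3\right) \left(-5\right) = \left(-8\right) \left(-3\right) \left(-5\right) = 24 \left(-5\right) = -120$)
$s{\left(h{\left(-5 \right)} \right)} \left(-8 + t{\left(-2,-1 \right)}\right) E = - 5 \left(-8 - 2\right) \left(-120\right) = \left(-5\right) \left(-10\right) \left(-120\right) = 50 \left(-120\right) = -6000$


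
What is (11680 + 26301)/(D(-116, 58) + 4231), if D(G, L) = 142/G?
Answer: 2202898/245327 ≈ 8.9794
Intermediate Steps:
(11680 + 26301)/(D(-116, 58) + 4231) = (11680 + 26301)/(142/(-116) + 4231) = 37981/(142*(-1/116) + 4231) = 37981/(-71/58 + 4231) = 37981/(245327/58) = 37981*(58/245327) = 2202898/245327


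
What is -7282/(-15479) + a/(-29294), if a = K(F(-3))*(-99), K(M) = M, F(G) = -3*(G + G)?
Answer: 120451243/226720913 ≈ 0.53128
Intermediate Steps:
F(G) = -6*G
a = -1782 (a = -6*(-3)*(-99) = 18*(-99) = -1782)
-7282/(-15479) + a/(-29294) = -7282/(-15479) - 1782/(-29294) = -7282*(-1/15479) - 1782*(-1/29294) = 7282/15479 + 891/14647 = 120451243/226720913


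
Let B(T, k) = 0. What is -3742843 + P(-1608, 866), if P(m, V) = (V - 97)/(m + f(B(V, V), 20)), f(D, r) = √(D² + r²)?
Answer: -5943635453/1588 ≈ -3.7428e+6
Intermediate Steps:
P(m, V) = (-97 + V)/(20 + m) (P(m, V) = (V - 97)/(m + √(0² + 20²)) = (-97 + V)/(m + √(0 + 400)) = (-97 + V)/(m + √400) = (-97 + V)/(m + 20) = (-97 + V)/(20 + m))
-3742843 + P(-1608, 866) = -3742843 + (-97 + 866)/(20 - 1608) = -3742843 + 769/(-1588) = -3742843 - 1/1588*769 = -3742843 - 769/1588 = -5943635453/1588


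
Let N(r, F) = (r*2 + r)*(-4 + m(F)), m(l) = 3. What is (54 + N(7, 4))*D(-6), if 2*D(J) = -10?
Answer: -165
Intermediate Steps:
D(J) = -5 (D(J) = (½)*(-10) = -5)
N(r, F) = -3*r (N(r, F) = (r*2 + r)*(-4 + 3) = (2*r + r)*(-1) = (3*r)*(-1) = -3*r)
(54 + N(7, 4))*D(-6) = (54 - 3*7)*(-5) = (54 - 21)*(-5) = 33*(-5) = -165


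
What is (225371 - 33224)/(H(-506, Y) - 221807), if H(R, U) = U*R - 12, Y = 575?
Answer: -64049/170923 ≈ -0.37472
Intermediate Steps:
H(R, U) = -12 + R*U (H(R, U) = R*U - 12 = -12 + R*U)
(225371 - 33224)/(H(-506, Y) - 221807) = (225371 - 33224)/((-12 - 506*575) - 221807) = 192147/((-12 - 290950) - 221807) = 192147/(-290962 - 221807) = 192147/(-512769) = 192147*(-1/512769) = -64049/170923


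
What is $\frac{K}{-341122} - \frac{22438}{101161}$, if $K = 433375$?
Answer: $- \frac{51494743811}{34508242642} \approx -1.4922$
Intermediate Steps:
$\frac{K}{-341122} - \frac{22438}{101161} = \frac{433375}{-341122} - \frac{22438}{101161} = 433375 \left(- \frac{1}{341122}\right) - \frac{22438}{101161} = - \frac{433375}{341122} - \frac{22438}{101161} = - \frac{51494743811}{34508242642}$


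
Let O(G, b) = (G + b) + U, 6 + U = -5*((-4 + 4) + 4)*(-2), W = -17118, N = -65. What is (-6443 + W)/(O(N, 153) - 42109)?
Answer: 23561/41987 ≈ 0.56115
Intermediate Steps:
U = 34 (U = -6 - 5*((-4 + 4) + 4)*(-2) = -6 - 5*(0 + 4)*(-2) = -6 - 5*4*(-2) = -6 - 20*(-2) = -6 + 40 = 34)
O(G, b) = 34 + G + b (O(G, b) = (G + b) + 34 = 34 + G + b)
(-6443 + W)/(O(N, 153) - 42109) = (-6443 - 17118)/((34 - 65 + 153) - 42109) = -23561/(122 - 42109) = -23561/(-41987) = -23561*(-1/41987) = 23561/41987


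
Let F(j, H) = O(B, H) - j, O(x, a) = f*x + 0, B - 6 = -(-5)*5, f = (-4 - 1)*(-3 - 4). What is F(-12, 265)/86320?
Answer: 1097/86320 ≈ 0.012709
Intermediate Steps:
f = 35 (f = -5*(-7) = 35)
B = 31 (B = 6 - (-5)*5 = 6 - 5*(-5) = 6 + 25 = 31)
O(x, a) = 35*x (O(x, a) = 35*x + 0 = 35*x)
F(j, H) = 1085 - j (F(j, H) = 35*31 - j = 1085 - j)
F(-12, 265)/86320 = (1085 - 1*(-12))/86320 = (1085 + 12)*(1/86320) = 1097*(1/86320) = 1097/86320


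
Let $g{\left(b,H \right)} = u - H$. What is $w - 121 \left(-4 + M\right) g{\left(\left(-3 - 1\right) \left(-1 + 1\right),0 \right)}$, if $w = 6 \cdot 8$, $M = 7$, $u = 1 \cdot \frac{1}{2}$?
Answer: $- \frac{267}{2} \approx -133.5$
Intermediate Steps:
$u = \frac{1}{2}$ ($u = 1 \cdot \frac{1}{2} = \frac{1}{2} \approx 0.5$)
$g{\left(b,H \right)} = \frac{1}{2} - H$
$w = 48$
$w - 121 \left(-4 + M\right) g{\left(\left(-3 - 1\right) \left(-1 + 1\right),0 \right)} = 48 - 121 \left(-4 + 7\right) \left(\frac{1}{2} - 0\right) = 48 - 121 \cdot 3 \left(\frac{1}{2} + 0\right) = 48 - 121 \cdot 3 \cdot \frac{1}{2} = 48 - \frac{363}{2} = - \frac{267}{2}$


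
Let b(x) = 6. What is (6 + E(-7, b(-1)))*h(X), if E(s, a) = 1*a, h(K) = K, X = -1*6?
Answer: -72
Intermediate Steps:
X = -6
E(s, a) = a
(6 + E(-7, b(-1)))*h(X) = (6 + 6)*(-6) = 12*(-6) = -72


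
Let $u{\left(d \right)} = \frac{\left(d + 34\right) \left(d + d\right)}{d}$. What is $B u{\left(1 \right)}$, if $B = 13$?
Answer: $910$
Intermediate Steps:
$u{\left(d \right)} = 68 + 2 d$ ($u{\left(d \right)} = \frac{\left(34 + d\right) 2 d}{d} = \frac{2 d \left(34 + d\right)}{d} = 68 + 2 d$)
$B u{\left(1 \right)} = 13 \left(68 + 2 \cdot 1\right) = 13 \left(68 + 2\right) = 13 \cdot 70 = 910$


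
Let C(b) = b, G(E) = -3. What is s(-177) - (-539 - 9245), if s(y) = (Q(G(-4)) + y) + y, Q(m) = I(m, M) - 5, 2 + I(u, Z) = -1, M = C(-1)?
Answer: 9422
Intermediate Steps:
M = -1
I(u, Z) = -3 (I(u, Z) = -2 - 1 = -3)
Q(m) = -8 (Q(m) = -3 - 5 = -8)
s(y) = -8 + 2*y (s(y) = (-8 + y) + y = -8 + 2*y)
s(-177) - (-539 - 9245) = (-8 + 2*(-177)) - (-539 - 9245) = (-8 - 354) - 1*(-9784) = -362 + 9784 = 9422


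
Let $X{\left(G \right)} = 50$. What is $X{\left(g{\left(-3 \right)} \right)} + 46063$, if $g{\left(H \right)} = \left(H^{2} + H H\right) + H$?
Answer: $46113$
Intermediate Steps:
$g{\left(H \right)} = H + 2 H^{2}$ ($g{\left(H \right)} = \left(H^{2} + H^{2}\right) + H = 2 H^{2} + H = H + 2 H^{2}$)
$X{\left(g{\left(-3 \right)} \right)} + 46063 = 50 + 46063 = 46113$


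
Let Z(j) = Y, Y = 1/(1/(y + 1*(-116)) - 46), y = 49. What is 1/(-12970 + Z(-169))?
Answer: -3083/39986577 ≈ -7.7101e-5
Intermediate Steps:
Y = -67/3083 (Y = 1/(1/(49 + 1*(-116)) - 46) = 1/(1/(49 - 116) - 46) = 1/(1/(-67) - 46) = 1/(-1/67 - 46) = 1/(-3083/67) = -67/3083 ≈ -0.021732)
Z(j) = -67/3083
1/(-12970 + Z(-169)) = 1/(-12970 - 67/3083) = 1/(-39986577/3083) = -3083/39986577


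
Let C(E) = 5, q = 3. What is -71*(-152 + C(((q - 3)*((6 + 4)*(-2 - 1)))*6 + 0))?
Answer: 10437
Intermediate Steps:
-71*(-152 + C(((q - 3)*((6 + 4)*(-2 - 1)))*6 + 0)) = -71*(-152 + 5) = -71*(-147) = 10437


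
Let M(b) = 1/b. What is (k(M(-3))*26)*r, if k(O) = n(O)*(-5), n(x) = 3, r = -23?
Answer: 8970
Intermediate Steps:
k(O) = -15 (k(O) = 3*(-5) = -15)
(k(M(-3))*26)*r = -15*26*(-23) = -390*(-23) = 8970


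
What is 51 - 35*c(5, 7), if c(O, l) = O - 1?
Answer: -89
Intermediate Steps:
c(O, l) = -1 + O
51 - 35*c(5, 7) = 51 - 35*(-1 + 5) = 51 - 35*4 = 51 - 140 = -89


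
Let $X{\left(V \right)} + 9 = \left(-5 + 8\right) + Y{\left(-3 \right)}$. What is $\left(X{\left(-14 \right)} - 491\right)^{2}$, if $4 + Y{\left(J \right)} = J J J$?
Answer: $278784$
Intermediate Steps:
$Y{\left(J \right)} = -4 + J^{3}$ ($Y{\left(J \right)} = -4 + J J J = -4 + J^{2} J = -4 + J^{3}$)
$X{\left(V \right)} = -37$ ($X{\left(V \right)} = -9 + \left(\left(-5 + 8\right) + \left(-4 + \left(-3\right)^{3}\right)\right) = -9 + \left(3 - 31\right) = -9 - 28 = -37$)
$\left(X{\left(-14 \right)} - 491\right)^{2} = \left(-37 - 491\right)^{2} = \left(-528\right)^{2} = 278784$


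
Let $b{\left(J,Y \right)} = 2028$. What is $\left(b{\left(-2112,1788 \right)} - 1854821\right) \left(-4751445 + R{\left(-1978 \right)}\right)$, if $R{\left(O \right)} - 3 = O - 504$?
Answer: $8808037109732$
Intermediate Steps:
$R{\left(O \right)} = -501 + O$ ($R{\left(O \right)} = 3 + \left(O - 504\right) = 3 + \left(-504 + O\right) = -501 + O$)
$\left(b{\left(-2112,1788 \right)} - 1854821\right) \left(-4751445 + R{\left(-1978 \right)}\right) = \left(2028 - 1854821\right) \left(-4751445 - 2479\right) = - 1852793 \left(-4751445 - 2479\right) = \left(-1852793\right) \left(-4753924\right) = 8808037109732$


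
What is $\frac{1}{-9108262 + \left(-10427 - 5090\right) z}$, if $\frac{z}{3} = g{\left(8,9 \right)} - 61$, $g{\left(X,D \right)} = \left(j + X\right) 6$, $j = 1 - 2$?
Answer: $- \frac{1}{8223793} \approx -1.216 \cdot 10^{-7}$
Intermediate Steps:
$j = -1$
$g{\left(X,D \right)} = -6 + 6 X$ ($g{\left(X,D \right)} = \left(-1 + X\right) 6 = -6 + 6 X$)
$z = -57$ ($z = 3 \left(\left(-6 + 6 \cdot 8\right) - 61\right) = 3 \left(\left(-6 + 48\right) - 61\right) = 3 \left(42 - 61\right) = 3 \left(-19\right) = -57$)
$\frac{1}{-9108262 + \left(-10427 - 5090\right) z} = \frac{1}{-9108262 + \left(-10427 - 5090\right) \left(-57\right)} = \frac{1}{-9108262 - -884469} = \frac{1}{-9108262 + 884469} = \frac{1}{-8223793} = - \frac{1}{8223793}$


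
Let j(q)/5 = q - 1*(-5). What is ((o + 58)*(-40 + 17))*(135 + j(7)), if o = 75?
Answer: -596505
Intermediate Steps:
j(q) = 25 + 5*q (j(q) = 5*(q - 1*(-5)) = 5*(q + 5) = 5*(5 + q) = 25 + 5*q)
((o + 58)*(-40 + 17))*(135 + j(7)) = ((75 + 58)*(-40 + 17))*(135 + (25 + 5*7)) = (133*(-23))*(135 + (25 + 35)) = -3059*(135 + 60) = -3059*195 = -596505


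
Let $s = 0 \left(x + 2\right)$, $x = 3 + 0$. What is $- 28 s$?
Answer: $0$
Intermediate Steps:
$x = 3$
$s = 0$ ($s = 0 \left(3 + 2\right) = 0 \cdot 5 = 0$)
$- 28 s = \left(-28\right) 0 = 0$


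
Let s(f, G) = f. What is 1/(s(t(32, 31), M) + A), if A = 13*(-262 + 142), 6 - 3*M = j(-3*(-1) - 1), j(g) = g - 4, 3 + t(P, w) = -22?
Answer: -1/1585 ≈ -0.00063092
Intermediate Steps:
t(P, w) = -25 (t(P, w) = -3 - 22 = -25)
j(g) = -4 + g
M = 8/3 (M = 2 - (-4 + (-3*(-1) - 1))/3 = 2 - (-4 + (3 - 1))/3 = 2 - (-4 + 2)/3 = 2 - ⅓*(-2) = 2 + ⅔ = 8/3 ≈ 2.6667)
A = -1560 (A = 13*(-120) = -1560)
1/(s(t(32, 31), M) + A) = 1/(-25 - 1560) = 1/(-1585) = -1/1585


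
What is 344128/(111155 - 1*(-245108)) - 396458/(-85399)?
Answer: 170631503526/30424503937 ≈ 5.6084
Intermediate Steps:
344128/(111155 - 1*(-245108)) - 396458/(-85399) = 344128/(111155 + 245108) - 396458*(-1/85399) = 344128/356263 + 396458/85399 = 170631503526/30424503937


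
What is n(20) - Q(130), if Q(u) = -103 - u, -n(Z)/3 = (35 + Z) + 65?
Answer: -127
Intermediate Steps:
n(Z) = -300 - 3*Z (n(Z) = -3*((35 + Z) + 65) = -3*(100 + Z) = -300 - 3*Z)
n(20) - Q(130) = (-300 - 3*20) - (-103 - 1*130) = (-300 - 60) - (-103 - 130) = -360 - 1*(-233) = -360 + 233 = -127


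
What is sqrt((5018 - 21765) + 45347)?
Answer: 10*sqrt(286) ≈ 169.12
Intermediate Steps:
sqrt((5018 - 21765) + 45347) = sqrt(-16747 + 45347) = sqrt(28600) = 10*sqrt(286)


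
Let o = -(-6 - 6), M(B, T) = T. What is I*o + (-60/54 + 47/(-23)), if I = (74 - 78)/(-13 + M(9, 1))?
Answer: 175/207 ≈ 0.84541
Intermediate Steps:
o = 12 (o = -1*(-12) = 12)
I = ⅓ (I = (74 - 78)/(-13 + 1) = -4/(-12) = -4*(-1/12) = ⅓ ≈ 0.33333)
I*o + (-60/54 + 47/(-23)) = (⅓)*12 + (-60/54 + 47/(-23)) = 4 + (-60*1/54 + 47*(-1/23)) = 4 + (-10/9 - 47/23) = 4 - 653/207 = 175/207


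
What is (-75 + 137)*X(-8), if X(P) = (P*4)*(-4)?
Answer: 7936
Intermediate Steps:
X(P) = -16*P (X(P) = (4*P)*(-4) = -16*P)
(-75 + 137)*X(-8) = (-75 + 137)*(-16*(-8)) = 62*128 = 7936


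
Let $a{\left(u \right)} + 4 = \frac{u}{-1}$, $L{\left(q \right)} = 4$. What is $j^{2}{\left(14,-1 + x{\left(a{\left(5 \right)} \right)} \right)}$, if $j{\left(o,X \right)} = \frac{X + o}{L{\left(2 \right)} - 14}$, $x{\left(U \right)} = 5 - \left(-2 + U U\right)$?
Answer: $\frac{3721}{100} \approx 37.21$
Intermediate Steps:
$a{\left(u \right)} = -4 - u$ ($a{\left(u \right)} = -4 + \frac{u}{-1} = -4 + u \left(-1\right) = -4 - u$)
$x{\left(U \right)} = 7 - U^{2}$ ($x{\left(U \right)} = 5 - \left(-2 + U^{2}\right) = 7 - U^{2}$)
$j{\left(o,X \right)} = - \frac{X}{10} - \frac{o}{10}$ ($j{\left(o,X \right)} = \frac{X + o}{4 - 14} = \frac{X + o}{-10} = \left(X + o\right) \left(- \frac{1}{10}\right) = - \frac{X}{10} - \frac{o}{10}$)
$j^{2}{\left(14,-1 + x{\left(a{\left(5 \right)} \right)} \right)} = \left(- \frac{-1 + \left(7 - \left(-4 - 5\right)^{2}\right)}{10} - \frac{7}{5}\right)^{2} = \left(- \frac{-1 + \left(7 - \left(-9\right)^{2}\right)}{10} - \frac{7}{5}\right)^{2} = \left(- \frac{-1 + \left(7 - 81\right)}{10} - \frac{7}{5}\right)^{2} = \left(- \frac{-1 - 74}{10} - \frac{7}{5}\right)^{2} = \left(\left(- \frac{1}{10}\right) \left(-75\right) - \frac{7}{5}\right)^{2} = \left(\frac{15}{2} - \frac{7}{5}\right)^{2} = \left(\frac{61}{10}\right)^{2} = \frac{3721}{100}$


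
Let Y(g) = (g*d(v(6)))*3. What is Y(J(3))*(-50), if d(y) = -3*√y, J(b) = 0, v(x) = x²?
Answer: 0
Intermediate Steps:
Y(g) = -54*g (Y(g) = (g*(-3*√(6²)))*3 = (g*(-3*√36))*3 = (g*(-3*6))*3 = (g*(-18))*3 = -18*g*3 = -54*g)
Y(J(3))*(-50) = -54*0*(-50) = 0*(-50) = 0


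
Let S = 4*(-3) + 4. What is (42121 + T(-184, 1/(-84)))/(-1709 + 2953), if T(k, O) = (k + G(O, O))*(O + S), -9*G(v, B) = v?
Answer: 2768468303/78998976 ≈ 35.044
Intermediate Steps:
G(v, B) = -v/9
S = -8 (S = -12 + 4 = -8)
T(k, O) = (-8 + O)*(k - O/9) (T(k, O) = (k - O/9)*(O - 8) = (k - O/9)*(-8 + O) = (-8 + O)*(k - O/9))
(42121 + T(-184, 1/(-84)))/(-1709 + 2953) = (42121 + (-8*(-184) - (1/(-84))**2/9 + (8/9)/(-84) - 184/(-84)))/(-1709 + 2953) = (42121 + (1472 - (-1/84)**2/9 + (8/9)*(-1/84) - 1/84*(-184)))/1244 = (42121 + (1472 - 1/9*1/7056 - 2/189 + 46/21))*(1/1244) = (42121 + (1472 - 1/63504 - 2/189 + 46/21))*(1/1244) = (42121 + 93616319/63504)*(1/1244) = (2768468303/63504)*(1/1244) = 2768468303/78998976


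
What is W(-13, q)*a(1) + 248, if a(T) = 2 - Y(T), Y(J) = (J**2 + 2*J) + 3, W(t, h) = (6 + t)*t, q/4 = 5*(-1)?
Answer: -116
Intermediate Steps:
q = -20 (q = 4*(5*(-1)) = 4*(-5) = -20)
W(t, h) = t*(6 + t)
Y(J) = 3 + J**2 + 2*J
a(T) = -1 - T**2 - 2*T (a(T) = 2 - (3 + T**2 + 2*T) = 2 + (-3 - T**2 - 2*T) = -1 - T**2 - 2*T)
W(-13, q)*a(1) + 248 = (-13*(6 - 13))*(-1 - 1*1**2 - 2*1) + 248 = (-13*(-7))*(-1 - 1*1 - 2) + 248 = 91*(-1 - 1 - 2) + 248 = 91*(-4) + 248 = -364 + 248 = -116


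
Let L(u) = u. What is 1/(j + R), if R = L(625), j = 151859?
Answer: 1/152484 ≈ 6.5581e-6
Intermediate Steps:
R = 625
1/(j + R) = 1/(151859 + 625) = 1/152484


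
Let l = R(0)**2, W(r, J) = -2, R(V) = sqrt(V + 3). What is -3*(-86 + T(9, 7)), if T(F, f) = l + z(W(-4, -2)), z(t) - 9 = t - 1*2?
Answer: 234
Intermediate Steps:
R(V) = sqrt(3 + V)
l = 3 (l = (sqrt(3 + 0))**2 = (sqrt(3))**2 = 3)
z(t) = 7 + t (z(t) = 9 + (t - 1*2) = 9 + (t - 2) = 9 + (-2 + t) = 7 + t)
T(F, f) = 8 (T(F, f) = 3 + (7 - 2) = 3 + 5 = 8)
-3*(-86 + T(9, 7)) = -3*(-86 + 8) = -3*(-78) = 234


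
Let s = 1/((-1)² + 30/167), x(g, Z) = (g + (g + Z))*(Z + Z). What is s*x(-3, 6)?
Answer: 0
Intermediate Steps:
x(g, Z) = 2*Z*(Z + 2*g) (x(g, Z) = (g + (Z + g))*(2*Z) = (Z + 2*g)*(2*Z) = 2*Z*(Z + 2*g))
s = 167/197 (s = 1/(1 + 30*(1/167)) = 1/(1 + 30/167) = 1/(197/167) = 167/197 ≈ 0.84772)
s*x(-3, 6) = 167*(2*6*(6 + 2*(-3)))/197 = 167*(2*6*(6 - 6))/197 = 167*(2*6*0)/197 = (167/197)*0 = 0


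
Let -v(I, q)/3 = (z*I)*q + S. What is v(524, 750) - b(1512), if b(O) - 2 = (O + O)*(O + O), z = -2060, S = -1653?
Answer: 2419600381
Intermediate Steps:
v(I, q) = 4959 + 6180*I*q (v(I, q) = -3*((-2060*I)*q - 1653) = -3*(-2060*I*q - 1653) = -3*(-1653 - 2060*I*q) = 4959 + 6180*I*q)
b(O) = 2 + 4*O² (b(O) = 2 + (O + O)*(O + O) = 2 + (2*O)*(2*O) = 2 + 4*O²)
v(524, 750) - b(1512) = (4959 + 6180*524*750) - (2 + 4*1512²) = (4959 + 2428740000) - (2 + 4*2286144) = 2428744959 - (2 + 9144576) = 2428744959 - 1*9144578 = 2428744959 - 9144578 = 2419600381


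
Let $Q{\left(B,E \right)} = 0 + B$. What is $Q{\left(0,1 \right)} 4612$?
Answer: $0$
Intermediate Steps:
$Q{\left(B,E \right)} = B$
$Q{\left(0,1 \right)} 4612 = 0 \cdot 4612 = 0$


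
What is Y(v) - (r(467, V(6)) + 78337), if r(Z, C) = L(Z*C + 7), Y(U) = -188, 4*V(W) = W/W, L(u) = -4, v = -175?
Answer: -78521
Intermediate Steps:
V(W) = ¼ (V(W) = (W/W)/4 = (¼)*1 = ¼)
r(Z, C) = -4
Y(v) - (r(467, V(6)) + 78337) = -188 - (-4 + 78337) = -188 - 1*78333 = -188 - 78333 = -78521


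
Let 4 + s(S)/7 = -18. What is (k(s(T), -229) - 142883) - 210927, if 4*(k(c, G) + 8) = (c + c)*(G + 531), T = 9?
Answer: -377072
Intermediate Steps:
s(S) = -154 (s(S) = -28 + 7*(-18) = -28 - 126 = -154)
k(c, G) = -8 + c*(531 + G)/2 (k(c, G) = -8 + ((c + c)*(G + 531))/4 = -8 + ((2*c)*(531 + G))/4 = -8 + (2*c*(531 + G))/4 = -8 + c*(531 + G)/2)
(k(s(T), -229) - 142883) - 210927 = ((-8 + (531/2)*(-154) + (1/2)*(-229)*(-154)) - 142883) - 210927 = ((-8 - 40887 + 17633) - 142883) - 210927 = (-23262 - 142883) - 210927 = -166145 - 210927 = -377072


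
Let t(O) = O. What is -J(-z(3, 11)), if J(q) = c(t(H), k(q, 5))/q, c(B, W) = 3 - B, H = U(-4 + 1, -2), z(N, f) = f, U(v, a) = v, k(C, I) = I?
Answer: 6/11 ≈ 0.54545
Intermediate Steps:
H = -3 (H = -4 + 1 = -3)
J(q) = 6/q (J(q) = (3 - 1*(-3))/q = (3 + 3)/q = 6/q)
-J(-z(3, 11)) = -6/((-1*11)) = -6/(-11) = -6*(-1)/11 = -1*(-6/11) = 6/11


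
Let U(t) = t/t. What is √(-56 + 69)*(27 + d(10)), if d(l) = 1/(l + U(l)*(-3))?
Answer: 190*√13/7 ≈ 97.865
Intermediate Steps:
U(t) = 1
d(l) = 1/(-3 + l) (d(l) = 1/(l + 1*(-3)) = 1/(l - 3) = 1/(-3 + l))
√(-56 + 69)*(27 + d(10)) = √(-56 + 69)*(27 + 1/(-3 + 10)) = √13*(27 + 1/7) = √13*(27 + ⅐) = √13*(190/7) = 190*√13/7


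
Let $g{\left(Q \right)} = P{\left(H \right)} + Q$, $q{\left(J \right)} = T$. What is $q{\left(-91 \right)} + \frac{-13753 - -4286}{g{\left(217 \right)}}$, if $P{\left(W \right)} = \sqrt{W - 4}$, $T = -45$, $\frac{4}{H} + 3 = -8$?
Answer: $\frac{4 \left(- 45 \sqrt{33} + 52888 i\right)}{- 2387 i + 4 \sqrt{33}} \approx -88.623 + 0.41993 i$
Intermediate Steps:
$H = - \frac{4}{11}$ ($H = \frac{4}{-3 - 8} = \frac{4}{-11} = 4 \left(- \frac{1}{11}\right) = - \frac{4}{11} \approx -0.36364$)
$q{\left(J \right)} = -45$
$P{\left(W \right)} = \sqrt{-4 + W}$
$g{\left(Q \right)} = Q + \frac{4 i \sqrt{33}}{11}$ ($g{\left(Q \right)} = \sqrt{-4 - \frac{4}{11}} + Q = \sqrt{- \frac{48}{11}} + Q = \frac{4 i \sqrt{33}}{11} + Q = Q + \frac{4 i \sqrt{33}}{11}$)
$q{\left(-91 \right)} + \frac{-13753 - -4286}{g{\left(217 \right)}} = -45 + \frac{-13753 - -4286}{217 + \frac{4 i \sqrt{33}}{11}} = -45 + \frac{-13753 + 4286}{217 + \frac{4 i \sqrt{33}}{11}} = -45 - \frac{9467}{217 + \frac{4 i \sqrt{33}}{11}}$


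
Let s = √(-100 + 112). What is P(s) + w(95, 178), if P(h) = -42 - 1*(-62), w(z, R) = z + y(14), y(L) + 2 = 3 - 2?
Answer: 114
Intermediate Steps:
y(L) = -1 (y(L) = -2 + (3 - 2) = -2 + 1 = -1)
s = 2*√3 (s = √12 = 2*√3 ≈ 3.4641)
w(z, R) = -1 + z (w(z, R) = z - 1 = -1 + z)
P(h) = 20 (P(h) = -42 + 62 = 20)
P(s) + w(95, 178) = 20 + (-1 + 95) = 20 + 94 = 114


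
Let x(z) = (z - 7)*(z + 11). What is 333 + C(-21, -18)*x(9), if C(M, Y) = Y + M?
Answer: -1227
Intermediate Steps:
C(M, Y) = M + Y
x(z) = (-7 + z)*(11 + z)
333 + C(-21, -18)*x(9) = 333 + (-21 - 18)*(-77 + 9² + 4*9) = 333 - 39*(-77 + 81 + 36) = 333 - 39*40 = 333 - 1560 = -1227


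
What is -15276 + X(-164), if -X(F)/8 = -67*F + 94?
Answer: -103932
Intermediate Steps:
X(F) = -752 + 536*F (X(F) = -8*(-67*F + 94) = -8*(94 - 67*F) = -752 + 536*F)
-15276 + X(-164) = -15276 + (-752 + 536*(-164)) = -15276 + (-752 - 87904) = -15276 - 88656 = -103932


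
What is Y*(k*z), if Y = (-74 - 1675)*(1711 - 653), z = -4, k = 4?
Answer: 29607072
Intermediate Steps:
Y = -1850442 (Y = -1749*1058 = -1850442)
Y*(k*z) = -7401768*(-4) = -1850442*(-16) = 29607072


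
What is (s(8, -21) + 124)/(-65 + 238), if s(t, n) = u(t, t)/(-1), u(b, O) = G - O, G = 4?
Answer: 128/173 ≈ 0.73988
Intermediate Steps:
u(b, O) = 4 - O
s(t, n) = -4 + t (s(t, n) = (4 - t)/(-1) = (4 - t)*(-1) = -4 + t)
(s(8, -21) + 124)/(-65 + 238) = ((-4 + 8) + 124)/(-65 + 238) = (4 + 124)/173 = 128*(1/173) = 128/173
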